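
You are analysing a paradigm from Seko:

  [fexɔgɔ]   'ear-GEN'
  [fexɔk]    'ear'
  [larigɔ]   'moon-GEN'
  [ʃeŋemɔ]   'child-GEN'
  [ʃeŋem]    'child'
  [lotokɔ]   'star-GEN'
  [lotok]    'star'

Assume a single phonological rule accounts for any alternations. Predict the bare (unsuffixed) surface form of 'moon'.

The stem for 'ear' ends in [g] in [fexɔgɔ] but [k] in [fexɔk].
The stem 'star' ([lotokɔ], [lotok]) shows [k] unchanged in both environments, so [k] cannot be basic with [g] derived before the GEN suffix.
So /g/ is underlying, and a rule of word-final obstruent devoicing — voiced obstruents become voiceless word-finally — gives [k].
From [larigɔ] the stem 'moon' is /larig/; word-finally this yields [larik].

[larik]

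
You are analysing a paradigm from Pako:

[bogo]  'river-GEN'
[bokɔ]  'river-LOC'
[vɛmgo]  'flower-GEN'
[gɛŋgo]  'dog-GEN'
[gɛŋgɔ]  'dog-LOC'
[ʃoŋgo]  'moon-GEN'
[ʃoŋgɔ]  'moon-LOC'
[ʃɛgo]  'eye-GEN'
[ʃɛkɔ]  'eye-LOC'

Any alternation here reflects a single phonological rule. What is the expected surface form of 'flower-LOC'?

[vɛmgɔ]

The LOC morpheme has two allomorphs, [-gɔ] and [-kɔ].
By contrast the GEN suffix keeps its initial [g] throughout — that segment must be underlying.
So the underlying form is /-kɔ/, and voiceless stops become voiced after a nasal.
After 'flower', which ends in a nasal, the suffix surfaces as [-gɔ], giving [vɛmgɔ].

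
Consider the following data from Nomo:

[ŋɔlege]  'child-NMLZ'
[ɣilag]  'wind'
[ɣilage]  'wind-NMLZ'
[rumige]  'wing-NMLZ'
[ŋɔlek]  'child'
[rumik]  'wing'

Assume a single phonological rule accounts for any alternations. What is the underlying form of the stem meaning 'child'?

The root 'child' surfaces as [ŋɔlege] and [ŋɔlek], with a stem-final [g] ~ [k] alternation.
But 'wind' keeps [g] in both environments ([ɣilage], [ɣilag]), so there is no rule changing /g/ to [k] in isolation.
Therefore /k/ is basic and [g] is derived by intervocalic voicing (voiceless stops become voiced between vowels).
So 'child' = /ŋɔlek/.

/ŋɔlek/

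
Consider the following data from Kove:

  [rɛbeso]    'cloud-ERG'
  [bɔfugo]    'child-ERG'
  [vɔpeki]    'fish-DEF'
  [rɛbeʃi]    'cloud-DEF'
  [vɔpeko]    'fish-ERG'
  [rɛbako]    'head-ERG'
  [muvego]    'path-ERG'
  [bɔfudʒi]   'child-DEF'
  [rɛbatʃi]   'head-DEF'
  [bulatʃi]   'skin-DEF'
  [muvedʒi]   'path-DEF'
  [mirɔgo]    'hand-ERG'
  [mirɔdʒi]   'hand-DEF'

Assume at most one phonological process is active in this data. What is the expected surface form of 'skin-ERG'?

The root 'head' surfaces as [rɛbako] and [rɛbatʃi], with a stem-final [k] ~ [tʃ] alternation.
If /k/ were underlying and a rule turned it into [tʃ] before the DEF suffix, 'fish' would also alternate; but it has [k] in both [vɔpeko] and [vɔpeki].
So /tʃ/ is underlying, and a rule of depalatalization — palato-alveolar /tʃ/, /dʒ/ and /ʃ/ become [k], [g] and [s] when no front vowel follows — gives [k].
From [bulatʃi] the stem 'skin' is /bulatʃ/; when no front vowel follows this yields [bulako].

[bulako]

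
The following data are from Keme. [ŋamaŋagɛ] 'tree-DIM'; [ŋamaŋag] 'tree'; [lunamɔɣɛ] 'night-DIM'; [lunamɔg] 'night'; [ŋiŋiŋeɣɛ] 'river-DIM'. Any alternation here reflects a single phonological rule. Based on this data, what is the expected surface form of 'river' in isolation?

'night' shows [ɣ] ~ [g] at the end of the stem ([lunamɔɣɛ] vs [lunamɔg]).
Compare 'tree', with invariant [g] in [ŋamaŋagɛ] and [ŋamaŋag]: an analysis with underlying /g/ and a rule producing [ɣ] before the DIM suffix would wrongly predict alternation here too.
Therefore /ɣ/ is basic and [g] is derived by word-final hardening (voiced fricatives become stops word-finally).
The one attested form of 'river', [ŋiŋiŋeɣɛ], shows underlying /ŋiŋiŋeɣ/. Applying the same rule word-finally gives [ŋiŋiŋeg].

[ŋiŋiŋeg]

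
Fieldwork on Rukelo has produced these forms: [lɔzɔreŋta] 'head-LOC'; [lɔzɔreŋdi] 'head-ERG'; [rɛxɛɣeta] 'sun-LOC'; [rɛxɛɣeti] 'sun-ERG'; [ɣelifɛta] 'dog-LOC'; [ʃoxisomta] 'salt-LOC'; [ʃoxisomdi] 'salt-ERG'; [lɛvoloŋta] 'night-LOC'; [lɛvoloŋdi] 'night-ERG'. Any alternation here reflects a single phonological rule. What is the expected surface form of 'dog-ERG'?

[ɣelifɛti]

The ERG morpheme has two allomorphs, [-di] and [-ti].
The LOC suffix, which begins with [t], is invariant after every stem; so [t] is not altered by any rule here.
The ERG suffix is therefore /-di/ underlyingly, with post-vocalic devoicing: voiced stops become voiceless after a vowel.
After 'dog', which ends in a vowel, the suffix surfaces as [-ti], giving [ɣelifɛti].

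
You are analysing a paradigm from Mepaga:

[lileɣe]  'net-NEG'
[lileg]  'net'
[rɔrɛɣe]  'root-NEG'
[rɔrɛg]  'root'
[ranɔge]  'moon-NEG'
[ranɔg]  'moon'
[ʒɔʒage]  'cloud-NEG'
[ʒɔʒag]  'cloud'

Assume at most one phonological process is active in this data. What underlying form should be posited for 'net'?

/lileɣ/

'net' shows [ɣ] ~ [g] at the end of the stem ([lileɣe] vs [lileg]).
The stem 'moon' ([ranɔge], [ranɔg]) shows [g] unchanged in both environments, so [g] cannot be basic with [ɣ] derived before the NEG suffix.
Therefore /ɣ/ is basic and [g] is derived by word-final hardening (voiced fricatives become stops word-finally).
So 'net' = /lileɣ/.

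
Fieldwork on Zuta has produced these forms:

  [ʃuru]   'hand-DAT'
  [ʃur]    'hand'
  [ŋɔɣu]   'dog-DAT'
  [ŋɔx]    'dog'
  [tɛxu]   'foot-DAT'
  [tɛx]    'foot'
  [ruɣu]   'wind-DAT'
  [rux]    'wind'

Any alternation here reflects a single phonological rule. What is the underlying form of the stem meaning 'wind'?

The stem for 'wind' ends in [ɣ] in [ruɣu] but [x] in [rux].
The stem 'foot' ([tɛxu], [tɛx]) shows [x] unchanged in both environments, so [x] cannot be basic with [ɣ] derived before the DAT suffix.
So /ɣ/ is underlying, and a rule of word-final obstruent devoicing — voiced obstruents become voiceless word-finally — gives [x].

/ruɣ/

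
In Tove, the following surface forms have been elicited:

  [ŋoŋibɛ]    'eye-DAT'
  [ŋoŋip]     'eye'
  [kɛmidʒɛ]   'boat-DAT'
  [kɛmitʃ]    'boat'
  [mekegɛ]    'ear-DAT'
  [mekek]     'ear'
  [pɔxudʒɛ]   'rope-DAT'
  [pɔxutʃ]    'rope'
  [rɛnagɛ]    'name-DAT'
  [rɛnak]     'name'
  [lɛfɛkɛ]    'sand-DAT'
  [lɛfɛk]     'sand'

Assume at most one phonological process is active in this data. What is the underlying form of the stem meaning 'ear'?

/mekeg/

'ear' shows [g] ~ [k] at the end of the stem ([mekegɛ] vs [mekek]).
If /k/ were underlying and a rule turned it into [g] before the DAT suffix, 'sand' would also alternate; but it has [k] in both [lɛfɛkɛ] and [lɛfɛk].
So /g/ is underlying, and a rule of word-final obstruent devoicing — voiced obstruents become voiceless word-finally — gives [k].
Hence 'ear' is /mekeg/ underlyingly.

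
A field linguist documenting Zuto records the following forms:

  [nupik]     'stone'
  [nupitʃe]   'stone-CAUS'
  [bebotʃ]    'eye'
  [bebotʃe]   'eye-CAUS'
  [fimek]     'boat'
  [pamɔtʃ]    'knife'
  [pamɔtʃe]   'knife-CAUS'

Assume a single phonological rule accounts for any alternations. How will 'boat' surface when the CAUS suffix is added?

[fimetʃe]

The stem for 'stone' ends in [k] in [nupik] but [tʃ] in [nupitʃe].
Compare 'eye', with invariant [tʃ] in [bebotʃ] and [bebotʃe]: an analysis with underlying /tʃ/ and a rule producing [k] in isolation would wrongly predict alternation here too.
Therefore /k/ is basic and [tʃ] is derived by palatalization before a front vowel (/k/ becomes palato-alveolar [tʃ] before a front vowel).
The one attested form of 'boat', [fimek], shows underlying /fimek/. Applying the same rule before a front vowel gives [fimetʃe].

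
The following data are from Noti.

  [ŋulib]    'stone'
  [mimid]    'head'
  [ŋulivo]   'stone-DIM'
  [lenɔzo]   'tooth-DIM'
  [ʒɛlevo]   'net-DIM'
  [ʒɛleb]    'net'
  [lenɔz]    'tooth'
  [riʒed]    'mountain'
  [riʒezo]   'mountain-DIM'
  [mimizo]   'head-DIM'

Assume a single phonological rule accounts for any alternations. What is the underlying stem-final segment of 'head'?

/d/

The root 'head' surfaces as [mimizo] and [mimid], with a stem-final [z] ~ [d] alternation.
If /z/ were underlying and a rule turned it into [d] in isolation, 'tooth' would also alternate; but it has [z] in both [lenɔzo] and [lenɔz].
So /d/ is underlying, and a rule of intervocalic spirantization — voiced stops become fricatives between vowels — gives [z].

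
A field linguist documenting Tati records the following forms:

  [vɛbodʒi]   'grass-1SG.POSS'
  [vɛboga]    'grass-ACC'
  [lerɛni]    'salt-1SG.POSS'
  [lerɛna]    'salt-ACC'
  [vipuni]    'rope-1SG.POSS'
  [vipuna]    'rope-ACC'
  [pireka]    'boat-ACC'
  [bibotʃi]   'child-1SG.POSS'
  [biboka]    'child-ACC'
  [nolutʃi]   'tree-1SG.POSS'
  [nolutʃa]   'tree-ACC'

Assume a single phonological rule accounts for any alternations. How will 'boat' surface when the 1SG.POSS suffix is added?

[piretʃi]

The root 'child' surfaces as [bibotʃi] and [biboka], with a stem-final [tʃ] ~ [k] alternation.
The stem 'tree' ([nolutʃi], [nolutʃa]) shows [tʃ] unchanged in both environments, so [tʃ] cannot be basic with [k] derived before the ACC suffix.
The underlying segment must be /k/; /k/ and /g/ become palato-alveolar [tʃ] and [dʒ] before a front vowel, yielding [tʃ] there.
The one attested form of 'boat', [pireka], shows underlying /pirek/. Applying the same rule before a front vowel gives [piretʃi].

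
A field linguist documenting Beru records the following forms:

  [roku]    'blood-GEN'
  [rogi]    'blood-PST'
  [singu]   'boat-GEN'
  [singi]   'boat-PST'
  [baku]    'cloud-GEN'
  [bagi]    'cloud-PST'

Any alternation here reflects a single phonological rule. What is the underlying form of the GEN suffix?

The GEN morpheme has two allomorphs, [-gu] and [-ku].
By contrast the PST suffix keeps its initial [g] throughout — that segment must be underlying.
So the underlying form is /-ku/, and voiceless stops become voiced after a nasal.

/-ku/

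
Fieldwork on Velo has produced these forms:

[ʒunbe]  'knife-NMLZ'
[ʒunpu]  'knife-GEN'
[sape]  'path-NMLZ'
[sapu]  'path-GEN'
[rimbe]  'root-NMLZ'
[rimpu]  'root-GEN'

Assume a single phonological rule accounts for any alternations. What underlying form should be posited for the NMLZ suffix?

The NMLZ morpheme has two allomorphs, [-be] and [-pe].
By contrast the GEN suffix keeps its initial [p] throughout — that segment must be underlying.
So the underlying form is /-be/, and voiced stops become voiceless after a vowel.

/-be/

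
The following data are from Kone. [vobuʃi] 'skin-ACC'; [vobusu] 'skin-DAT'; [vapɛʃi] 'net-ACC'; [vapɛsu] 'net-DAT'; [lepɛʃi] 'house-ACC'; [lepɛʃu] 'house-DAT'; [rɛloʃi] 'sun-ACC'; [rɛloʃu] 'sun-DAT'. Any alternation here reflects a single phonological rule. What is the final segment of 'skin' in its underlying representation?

The stem for 'skin' ends in [ʃ] in [vobuʃi] but [s] in [vobusu].
Compare 'sun', with invariant [ʃ] in [rɛloʃi] and [rɛloʃu]: an analysis with underlying /ʃ/ and a rule producing [s] before the DAT suffix would wrongly predict alternation here too.
Therefore /s/ is basic and [ʃ] is derived by palatalization before a front vowel (/s/ becomes palato-alveolar [ʃ] before a front vowel).

/s/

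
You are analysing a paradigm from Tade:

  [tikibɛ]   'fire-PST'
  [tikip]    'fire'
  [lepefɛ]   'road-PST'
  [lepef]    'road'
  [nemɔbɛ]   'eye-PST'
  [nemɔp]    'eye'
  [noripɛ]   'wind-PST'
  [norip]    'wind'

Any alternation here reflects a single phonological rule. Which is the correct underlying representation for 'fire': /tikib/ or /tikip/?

'fire' shows [b] ~ [p] at the end of the stem ([tikibɛ] vs [tikip]).
If /p/ were underlying and a rule turned it into [b] before the PST suffix, 'wind' would also alternate; but it has [p] in both [noripɛ] and [norip].
The underlying segment must be /b/; voiced obstruents become voiceless word-finally, yielding [p] there.

/tikib/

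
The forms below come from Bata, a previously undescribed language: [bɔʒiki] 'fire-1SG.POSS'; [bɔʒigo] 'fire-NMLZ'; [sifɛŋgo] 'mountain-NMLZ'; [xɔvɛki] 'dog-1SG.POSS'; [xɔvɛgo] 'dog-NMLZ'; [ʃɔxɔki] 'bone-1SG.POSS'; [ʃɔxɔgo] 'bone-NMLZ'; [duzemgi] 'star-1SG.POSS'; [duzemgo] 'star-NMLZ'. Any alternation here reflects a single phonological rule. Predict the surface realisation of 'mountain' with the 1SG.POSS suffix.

[sifɛŋgi]

The 1SG.POSS morpheme has two allomorphs, [-gi] and [-ki].
By contrast the NMLZ suffix keeps its initial [g] throughout — that segment must be underlying.
The 1SG.POSS suffix is therefore /-ki/ underlyingly, with post-nasal voicing: voiceless stops become voiced after a nasal.
After 'mountain', which ends in a nasal, the suffix surfaces as [-gi], giving [sifɛŋgi].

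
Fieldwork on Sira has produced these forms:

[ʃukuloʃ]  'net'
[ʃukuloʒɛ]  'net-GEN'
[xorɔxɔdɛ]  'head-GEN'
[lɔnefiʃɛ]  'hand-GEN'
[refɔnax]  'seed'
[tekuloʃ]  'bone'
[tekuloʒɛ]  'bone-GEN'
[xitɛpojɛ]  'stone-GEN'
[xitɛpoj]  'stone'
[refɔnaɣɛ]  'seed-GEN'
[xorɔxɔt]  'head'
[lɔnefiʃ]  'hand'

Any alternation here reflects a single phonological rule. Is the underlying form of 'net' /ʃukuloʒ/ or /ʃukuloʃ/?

/ʃukuloʒ/

In [ʃukuloʃ] and [ʃukuloʒɛ] the final segment of 'net' alternates: [ʃ] ~ [ʒ].
The stem 'hand' ([lɔnefiʃ], [lɔnefiʃɛ]) shows [ʃ] unchanged in both environments, so [ʃ] cannot be basic with [ʒ] derived before the GEN suffix.
Therefore /ʒ/ is basic and [ʃ] is derived by word-final obstruent devoicing (voiced obstruents become voiceless word-finally).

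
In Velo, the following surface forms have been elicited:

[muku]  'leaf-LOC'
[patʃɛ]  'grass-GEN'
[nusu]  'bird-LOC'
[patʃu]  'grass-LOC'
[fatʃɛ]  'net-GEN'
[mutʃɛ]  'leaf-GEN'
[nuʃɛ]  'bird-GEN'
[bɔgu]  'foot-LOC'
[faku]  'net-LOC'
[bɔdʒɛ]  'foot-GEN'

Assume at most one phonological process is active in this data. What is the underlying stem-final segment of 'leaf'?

'leaf' shows [tʃ] ~ [k] at the end of the stem ([mutʃɛ] vs [muku]).
The stem 'grass' ([patʃɛ], [patʃu]) shows [tʃ] unchanged in both environments, so [tʃ] cannot be basic with [k] derived before the LOC suffix.
Therefore /k/ is basic and [tʃ] is derived by palatalization before a front vowel (/k/, /g/ and /s/ become palato-alveolar [tʃ], [dʒ] and [ʃ] before a front vowel).

/k/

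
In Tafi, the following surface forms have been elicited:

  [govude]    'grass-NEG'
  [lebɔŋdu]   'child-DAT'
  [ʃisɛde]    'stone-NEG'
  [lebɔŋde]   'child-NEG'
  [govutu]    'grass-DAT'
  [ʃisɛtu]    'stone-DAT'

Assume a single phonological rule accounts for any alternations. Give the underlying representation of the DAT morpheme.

The DAT suffix surfaces as [-du] and [-tu], depending on the final segment of the stem.
By contrast the NEG suffix keeps its initial [d] throughout — that segment must be underlying.
The DAT suffix is therefore /-tu/ underlyingly, with post-nasal voicing: voiceless stops become voiced after a nasal.

/-tu/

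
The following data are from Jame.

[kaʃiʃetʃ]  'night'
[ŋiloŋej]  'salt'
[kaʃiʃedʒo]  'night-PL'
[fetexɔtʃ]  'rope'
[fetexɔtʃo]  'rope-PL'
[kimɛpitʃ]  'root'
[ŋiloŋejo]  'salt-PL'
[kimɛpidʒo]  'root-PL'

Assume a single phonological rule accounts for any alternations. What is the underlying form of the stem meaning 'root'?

/kimɛpidʒ/

The stem for 'root' ends in [dʒ] in [kimɛpidʒo] but [tʃ] in [kimɛpitʃ].
But 'rope' keeps [tʃ] in both environments ([fetexɔtʃo], [fetexɔtʃ]), so there is no rule changing /tʃ/ to [dʒ] before the PL suffix.
Therefore /dʒ/ is basic and [tʃ] is derived by word-final obstruent devoicing (voiced obstruents become voiceless word-finally).
The underlying form of 'root' is therefore /kimɛpidʒ/.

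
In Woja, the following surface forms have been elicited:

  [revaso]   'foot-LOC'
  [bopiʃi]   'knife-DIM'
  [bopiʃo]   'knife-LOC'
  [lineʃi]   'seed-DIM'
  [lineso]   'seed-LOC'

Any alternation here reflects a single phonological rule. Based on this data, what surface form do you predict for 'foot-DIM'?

The root 'seed' surfaces as [lineʃi] and [lineso], with a stem-final [ʃ] ~ [s] alternation.
If /ʃ/ were underlying and a rule turned it into [s] before the LOC suffix, 'knife' would also alternate; but it has [ʃ] in both [bopiʃi] and [bopiʃo].
So /s/ is underlying, and a rule of palatalization before a front vowel — /s/ becomes palato-alveolar [ʃ] before a front vowel — gives [ʃ].
The one attested form of 'foot', [revaso], shows underlying /revas/. Applying the same rule before a front vowel gives [revaʃi].

[revaʃi]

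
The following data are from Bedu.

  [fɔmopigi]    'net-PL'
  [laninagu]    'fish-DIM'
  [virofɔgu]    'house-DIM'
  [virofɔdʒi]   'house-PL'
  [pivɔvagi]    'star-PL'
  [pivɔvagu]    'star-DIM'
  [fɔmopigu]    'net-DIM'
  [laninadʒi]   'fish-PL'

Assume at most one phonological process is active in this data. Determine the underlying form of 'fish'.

/laninadʒ/

'fish' shows [dʒ] ~ [g] at the end of the stem ([laninadʒi] vs [laninagu]).
Compare 'net', with invariant [g] in [fɔmopigi] and [fɔmopigu]: an analysis with underlying /g/ and a rule producing [dʒ] before the PL suffix would wrongly predict alternation here too.
So /dʒ/ is underlying, and a rule of depalatalization — palato-alveolar /dʒ/ becomes [g] when no front vowel follows — gives [g].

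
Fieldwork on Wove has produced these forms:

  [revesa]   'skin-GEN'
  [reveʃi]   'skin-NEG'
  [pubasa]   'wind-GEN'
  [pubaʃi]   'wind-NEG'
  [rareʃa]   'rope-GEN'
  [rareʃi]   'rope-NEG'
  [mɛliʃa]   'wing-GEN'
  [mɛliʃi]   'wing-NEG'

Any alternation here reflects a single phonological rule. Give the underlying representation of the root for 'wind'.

/pubas/

The root 'wind' surfaces as [pubasa] and [pubaʃi], with a stem-final [s] ~ [ʃ] alternation.
If /ʃ/ were underlying and a rule turned it into [s] before the GEN suffix, 'wing' would also alternate; but it has [ʃ] in both [mɛliʃa] and [mɛliʃi].
The alternation reflects palatalization before a front vowel: /s/ becomes palato-alveolar [ʃ] before a front vowel. /s/ is underlying.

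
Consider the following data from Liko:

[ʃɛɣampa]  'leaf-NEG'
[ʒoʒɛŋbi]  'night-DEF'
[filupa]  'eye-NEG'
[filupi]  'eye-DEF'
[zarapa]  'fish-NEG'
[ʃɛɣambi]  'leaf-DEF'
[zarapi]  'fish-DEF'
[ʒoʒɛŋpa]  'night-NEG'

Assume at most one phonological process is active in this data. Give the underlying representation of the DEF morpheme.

/-bi/

The DEF suffix surfaces as [-bi] and [-pi], depending on the final segment of the stem.
The NEG suffix, which begins with [p], is invariant after every stem; so [p] is not altered by any rule here.
So the underlying form is /-bi/, and voiced stops become voiceless after a vowel.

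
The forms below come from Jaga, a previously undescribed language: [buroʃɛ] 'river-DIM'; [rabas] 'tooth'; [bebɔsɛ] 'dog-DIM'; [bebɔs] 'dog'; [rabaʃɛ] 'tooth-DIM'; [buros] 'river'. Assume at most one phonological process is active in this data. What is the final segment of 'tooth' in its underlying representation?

The stem for 'tooth' ends in [ʃ] in [rabaʃɛ] but [s] in [rabas].
Compare 'dog', with invariant [s] in [bebɔsɛ] and [bebɔs]: an analysis with underlying /s/ and a rule producing [ʃ] before the DIM suffix would wrongly predict alternation here too.
Therefore /ʃ/ is basic and [s] is derived by depalatalization (palato-alveolar /ʃ/ becomes [s] when no front vowel follows).

/ʃ/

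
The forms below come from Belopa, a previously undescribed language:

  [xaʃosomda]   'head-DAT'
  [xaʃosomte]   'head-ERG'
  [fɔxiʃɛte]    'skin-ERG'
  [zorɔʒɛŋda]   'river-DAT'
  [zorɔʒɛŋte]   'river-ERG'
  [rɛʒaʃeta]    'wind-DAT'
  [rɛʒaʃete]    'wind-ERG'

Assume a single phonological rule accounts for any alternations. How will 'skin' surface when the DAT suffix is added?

[fɔxiʃɛta]

The DAT morpheme has two allomorphs, [-da] and [-ta].
The ERG suffix, which begins with [t], is invariant after every stem; so [t] is not altered by any rule here.
So the underlying form is /-da/, and voiced stops become voiceless after a vowel.
After 'skin', which ends in a vowel, the suffix surfaces as [-ta], giving [fɔxiʃɛta].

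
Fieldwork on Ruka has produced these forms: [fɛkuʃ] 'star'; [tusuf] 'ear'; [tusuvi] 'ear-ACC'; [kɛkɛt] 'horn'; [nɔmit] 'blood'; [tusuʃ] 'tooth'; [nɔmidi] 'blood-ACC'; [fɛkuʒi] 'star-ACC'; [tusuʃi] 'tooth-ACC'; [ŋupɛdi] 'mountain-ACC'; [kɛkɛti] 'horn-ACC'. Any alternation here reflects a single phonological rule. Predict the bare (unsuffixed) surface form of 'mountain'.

'blood' shows [d] ~ [t] at the end of the stem ([nɔmidi] vs [nɔmit]).
But 'horn' keeps [t] in both environments ([kɛkɛti], [kɛkɛt]), so there is no rule changing /t/ to [d] before the ACC suffix.
So /d/ is underlying, and a rule of word-final obstruent devoicing — voiced obstruents become voiceless word-finally — gives [t].
The one attested form of 'mountain', [ŋupɛdi], shows underlying /ŋupɛd/. Applying the same rule word-finally gives [ŋupɛt].

[ŋupɛt]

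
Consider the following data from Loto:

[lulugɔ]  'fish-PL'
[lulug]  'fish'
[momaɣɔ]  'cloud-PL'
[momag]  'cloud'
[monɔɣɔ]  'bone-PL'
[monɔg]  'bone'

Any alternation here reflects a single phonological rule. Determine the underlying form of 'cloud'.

/momaɣ/

The root 'cloud' surfaces as [momaɣɔ] and [momag], with a stem-final [ɣ] ~ [g] alternation.
But 'fish' keeps [g] in both environments ([lulugɔ], [lulug]), so there is no rule changing /g/ to [ɣ] before the PL suffix.
So /ɣ/ is underlying, and a rule of word-final hardening — voiced fricatives become stops word-finally — gives [g].
Hence 'cloud' is /momaɣ/ underlyingly.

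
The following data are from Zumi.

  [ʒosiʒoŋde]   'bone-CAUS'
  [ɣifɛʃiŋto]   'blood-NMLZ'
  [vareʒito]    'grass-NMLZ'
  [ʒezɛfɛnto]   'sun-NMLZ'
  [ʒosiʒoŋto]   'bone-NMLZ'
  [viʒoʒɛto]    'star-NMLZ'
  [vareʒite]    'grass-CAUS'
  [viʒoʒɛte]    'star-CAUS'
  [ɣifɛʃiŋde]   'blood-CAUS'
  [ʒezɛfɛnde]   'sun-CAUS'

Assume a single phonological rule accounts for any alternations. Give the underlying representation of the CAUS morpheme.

The CAUS morpheme has two allomorphs, [-de] and [-te].
The NMLZ suffix, which begins with [t], is invariant after every stem; so [t] is not altered by any rule here.
So the underlying form is /-de/, and voiced stops become voiceless after a vowel.

/-de/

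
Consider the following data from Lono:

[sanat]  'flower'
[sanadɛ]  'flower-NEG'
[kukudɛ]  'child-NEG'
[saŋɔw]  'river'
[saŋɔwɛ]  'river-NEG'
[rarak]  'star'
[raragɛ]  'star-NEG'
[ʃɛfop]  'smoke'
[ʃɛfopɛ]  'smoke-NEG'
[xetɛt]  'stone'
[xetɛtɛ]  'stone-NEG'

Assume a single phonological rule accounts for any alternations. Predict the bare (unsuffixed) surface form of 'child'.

[kukut]

The stem for 'flower' ends in [t] in [sanat] but [d] in [sanadɛ].
Compare 'stone', with invariant [t] in [xetɛt] and [xetɛtɛ]: an analysis with underlying /t/ and a rule producing [d] before the NEG suffix would wrongly predict alternation here too.
The alternation reflects word-final obstruent devoicing: voiced obstruents become voiceless word-finally. /d/ is underlying.
From [kukudɛ] the stem 'child' is /kukud/; word-finally this yields [kukut].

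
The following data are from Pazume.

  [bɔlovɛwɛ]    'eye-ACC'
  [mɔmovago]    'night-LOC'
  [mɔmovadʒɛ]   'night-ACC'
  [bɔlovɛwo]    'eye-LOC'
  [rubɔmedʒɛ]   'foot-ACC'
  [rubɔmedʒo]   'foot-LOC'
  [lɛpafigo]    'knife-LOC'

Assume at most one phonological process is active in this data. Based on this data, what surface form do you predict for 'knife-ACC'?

The stem for 'night' ends in [g] in [mɔmovago] but [dʒ] in [mɔmovadʒɛ].
If /dʒ/ were underlying and a rule turned it into [g] before the LOC suffix, 'foot' would also alternate; but it has [dʒ] in both [rubɔmedʒo] and [rubɔmedʒɛ].
Therefore /g/ is basic and [dʒ] is derived by palatalization before a front vowel (/g/ becomes palato-alveolar [dʒ] before a front vowel).
From [lɛpafigo] the stem 'knife' is /lɛpafig/; before a front vowel this yields [lɛpafidʒɛ].

[lɛpafidʒɛ]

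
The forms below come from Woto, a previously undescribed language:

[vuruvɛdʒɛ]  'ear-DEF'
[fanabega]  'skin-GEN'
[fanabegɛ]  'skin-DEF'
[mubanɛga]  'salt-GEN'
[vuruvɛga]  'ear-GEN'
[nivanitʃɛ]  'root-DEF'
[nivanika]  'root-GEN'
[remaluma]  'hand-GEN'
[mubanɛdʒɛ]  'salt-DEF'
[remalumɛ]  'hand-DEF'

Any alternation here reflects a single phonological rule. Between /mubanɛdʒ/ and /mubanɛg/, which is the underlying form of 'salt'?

/mubanɛdʒ/

The root 'salt' surfaces as [mubanɛdʒɛ] and [mubanɛga], with a stem-final [dʒ] ~ [g] alternation.
If /g/ were underlying and a rule turned it into [dʒ] before the DEF suffix, 'skin' would also alternate; but it has [g] in both [fanabegɛ] and [fanabega].
The underlying segment must be /dʒ/; palato-alveolar /tʃ/ and /dʒ/ become [k] and [g] when no front vowel follows, yielding [g] there.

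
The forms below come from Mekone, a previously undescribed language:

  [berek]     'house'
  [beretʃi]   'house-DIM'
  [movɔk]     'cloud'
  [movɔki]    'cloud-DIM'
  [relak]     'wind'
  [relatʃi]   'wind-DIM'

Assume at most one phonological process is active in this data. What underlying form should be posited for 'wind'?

In [relak] and [relatʃi] the final segment of 'wind' alternates: [k] ~ [tʃ].
If /k/ were underlying and a rule turned it into [tʃ] before the DIM suffix, 'cloud' would also alternate; but it has [k] in both [movɔk] and [movɔki].
Therefore /tʃ/ is basic and [k] is derived by depalatalization (palato-alveolar /tʃ/ becomes [k] when no front vowel follows).

/relatʃ/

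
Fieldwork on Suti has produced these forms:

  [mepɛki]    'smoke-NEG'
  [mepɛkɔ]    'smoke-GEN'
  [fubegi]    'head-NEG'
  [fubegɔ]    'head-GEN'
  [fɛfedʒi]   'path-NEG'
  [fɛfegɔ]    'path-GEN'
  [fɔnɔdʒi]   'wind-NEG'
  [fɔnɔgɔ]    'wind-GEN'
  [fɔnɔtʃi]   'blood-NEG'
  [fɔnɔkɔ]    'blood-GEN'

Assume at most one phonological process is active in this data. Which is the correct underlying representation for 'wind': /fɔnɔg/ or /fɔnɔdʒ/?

The root 'wind' surfaces as [fɔnɔdʒi] and [fɔnɔgɔ], with a stem-final [dʒ] ~ [g] alternation.
But 'head' keeps [g] in both environments ([fubegi], [fubegɔ]), so there is no rule changing /g/ to [dʒ] before the NEG suffix.
So /dʒ/ is underlying, and a rule of depalatalization — palato-alveolar /tʃ/ and /dʒ/ become [k] and [g] when no front vowel follows — gives [g].

/fɔnɔdʒ/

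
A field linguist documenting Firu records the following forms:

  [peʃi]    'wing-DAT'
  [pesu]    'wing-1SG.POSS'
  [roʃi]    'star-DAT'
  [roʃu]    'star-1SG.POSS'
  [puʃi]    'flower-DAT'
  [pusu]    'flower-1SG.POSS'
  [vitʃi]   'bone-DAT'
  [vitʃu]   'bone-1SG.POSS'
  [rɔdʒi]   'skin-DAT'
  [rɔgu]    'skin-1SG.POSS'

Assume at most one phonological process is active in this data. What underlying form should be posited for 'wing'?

In [peʃi] and [pesu] the final segment of 'wing' alternates: [ʃ] ~ [s].
But 'star' keeps [ʃ] in both environments ([roʃi], [roʃu]), so there is no rule changing /ʃ/ to [s] before the 1SG.POSS suffix.
So /s/ is underlying, and a rule of palatalization before a front vowel — /g/ and /s/ become palato-alveolar [dʒ] and [ʃ] before a front vowel — gives [ʃ].
The underlying form of 'wing' is therefore /pes/.

/pes/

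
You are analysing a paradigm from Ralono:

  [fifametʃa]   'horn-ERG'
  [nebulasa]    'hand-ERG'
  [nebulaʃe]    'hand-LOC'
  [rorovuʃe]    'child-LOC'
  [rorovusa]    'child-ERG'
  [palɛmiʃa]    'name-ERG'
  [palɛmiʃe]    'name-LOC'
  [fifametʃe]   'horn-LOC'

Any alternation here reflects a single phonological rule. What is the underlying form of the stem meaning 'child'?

/rorovus/

'child' shows [s] ~ [ʃ] at the end of the stem ([rorovusa] vs [rorovuʃe]).
The stem 'name' ([palɛmiʃa], [palɛmiʃe]) shows [ʃ] unchanged in both environments, so [ʃ] cannot be basic with [s] derived before the ERG suffix.
The alternation reflects palatalization before a front vowel: /s/ becomes palato-alveolar [ʃ] before a front vowel. /s/ is underlying.
The underlying form of 'child' is therefore /rorovus/.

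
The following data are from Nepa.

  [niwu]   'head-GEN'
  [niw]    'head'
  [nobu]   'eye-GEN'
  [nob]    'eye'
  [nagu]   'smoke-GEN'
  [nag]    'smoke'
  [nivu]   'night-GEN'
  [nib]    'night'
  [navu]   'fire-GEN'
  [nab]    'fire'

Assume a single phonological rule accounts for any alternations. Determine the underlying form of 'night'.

'night' shows [v] ~ [b] at the end of the stem ([nivu] vs [nib]).
Compare 'eye', with invariant [b] in [nobu] and [nob]: an analysis with underlying /b/ and a rule producing [v] before the GEN suffix would wrongly predict alternation here too.
So /v/ is underlying, and a rule of word-final hardening — voiced fricatives become stops word-finally — gives [b].

/niv/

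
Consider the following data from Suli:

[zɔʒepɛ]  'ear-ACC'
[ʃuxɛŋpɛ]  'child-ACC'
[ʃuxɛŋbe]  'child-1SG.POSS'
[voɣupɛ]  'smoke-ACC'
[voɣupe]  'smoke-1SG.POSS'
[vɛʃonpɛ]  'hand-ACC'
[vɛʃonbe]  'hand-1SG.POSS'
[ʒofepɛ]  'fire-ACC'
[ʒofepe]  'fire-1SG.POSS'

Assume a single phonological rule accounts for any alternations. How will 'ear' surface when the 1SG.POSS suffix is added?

[zɔʒepe]

The 1SG.POSS suffix surfaces as [-be] and [-pe], depending on the final segment of the stem.
The ACC suffix, which begins with [p], is invariant after every stem; so [p] is not altered by any rule here.
So the underlying form is /-be/, and voiced stops become voiceless after a vowel.
After 'ear', which ends in a vowel, the suffix surfaces as [-pe], giving [zɔʒepe].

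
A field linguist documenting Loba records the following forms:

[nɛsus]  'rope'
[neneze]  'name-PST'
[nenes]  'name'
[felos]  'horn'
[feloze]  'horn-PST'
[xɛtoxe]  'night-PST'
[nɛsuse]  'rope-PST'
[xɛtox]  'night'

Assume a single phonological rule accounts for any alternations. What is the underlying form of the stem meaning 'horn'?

/feloz/

The stem for 'horn' ends in [z] in [feloze] but [s] in [felos].
The stem 'rope' ([nɛsuse], [nɛsus]) shows [s] unchanged in both environments, so [s] cannot be basic with [z] derived before the PST suffix.
The alternation reflects word-final obstruent devoicing: voiced obstruents become voiceless word-finally. /z/ is underlying.
The underlying form of 'horn' is therefore /feloz/.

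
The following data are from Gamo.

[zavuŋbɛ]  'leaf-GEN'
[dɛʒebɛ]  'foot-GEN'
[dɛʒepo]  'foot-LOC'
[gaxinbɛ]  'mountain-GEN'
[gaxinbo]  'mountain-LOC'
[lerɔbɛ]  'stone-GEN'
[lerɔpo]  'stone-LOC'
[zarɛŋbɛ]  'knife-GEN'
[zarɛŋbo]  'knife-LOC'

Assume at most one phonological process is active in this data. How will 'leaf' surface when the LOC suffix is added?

The LOC morpheme has two allomorphs, [-bo] and [-po].
By contrast the GEN suffix keeps its initial [b] throughout — that segment must be underlying.
So the underlying form is /-po/, and voiceless stops become voiced after a nasal.
After 'leaf', which ends in a nasal, the suffix surfaces as [-bo], giving [zavuŋbo].

[zavuŋbo]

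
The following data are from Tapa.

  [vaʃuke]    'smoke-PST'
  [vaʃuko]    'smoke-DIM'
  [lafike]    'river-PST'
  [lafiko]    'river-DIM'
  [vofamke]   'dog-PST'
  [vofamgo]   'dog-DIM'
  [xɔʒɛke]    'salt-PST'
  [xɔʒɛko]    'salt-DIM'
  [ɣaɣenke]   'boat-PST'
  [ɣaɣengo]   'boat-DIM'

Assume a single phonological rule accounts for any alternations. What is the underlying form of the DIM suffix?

The DIM suffix surfaces as [-go] and [-ko], depending on the final segment of the stem.
By contrast the PST suffix keeps its initial [k] throughout — that segment must be underlying.
So the underlying form is /-go/, and voiced stops become voiceless after a vowel.

/-go/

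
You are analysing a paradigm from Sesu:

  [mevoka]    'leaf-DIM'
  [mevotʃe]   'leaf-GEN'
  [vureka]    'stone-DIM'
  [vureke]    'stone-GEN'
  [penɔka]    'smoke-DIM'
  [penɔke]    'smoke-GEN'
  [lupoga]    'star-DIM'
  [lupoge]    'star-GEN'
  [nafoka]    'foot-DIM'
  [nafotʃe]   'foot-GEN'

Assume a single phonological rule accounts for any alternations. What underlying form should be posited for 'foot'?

/nafotʃ/

The root 'foot' surfaces as [nafoka] and [nafotʃe], with a stem-final [k] ~ [tʃ] alternation.
Compare 'stone', with invariant [k] in [vureka] and [vureke]: an analysis with underlying /k/ and a rule producing [tʃ] before the GEN suffix would wrongly predict alternation here too.
Therefore /tʃ/ is basic and [k] is derived by depalatalization (palato-alveolar /tʃ/ becomes [k] when no front vowel follows).
Hence 'foot' is /nafotʃ/ underlyingly.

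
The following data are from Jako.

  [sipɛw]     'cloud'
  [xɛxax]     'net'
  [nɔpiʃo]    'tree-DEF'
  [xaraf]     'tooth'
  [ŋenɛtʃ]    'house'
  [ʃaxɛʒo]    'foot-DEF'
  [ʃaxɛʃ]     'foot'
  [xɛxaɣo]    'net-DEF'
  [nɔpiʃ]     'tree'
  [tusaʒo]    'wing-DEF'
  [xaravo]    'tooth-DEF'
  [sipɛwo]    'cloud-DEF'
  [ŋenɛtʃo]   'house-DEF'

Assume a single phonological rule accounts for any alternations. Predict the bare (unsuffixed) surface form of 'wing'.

[tusaʃ]

'foot' shows [ʒ] ~ [ʃ] at the end of the stem ([ʃaxɛʒo] vs [ʃaxɛʃ]).
If /ʃ/ were underlying and a rule turned it into [ʒ] before the DEF suffix, 'tree' would also alternate; but it has [ʃ] in both [nɔpiʃo] and [nɔpiʃ].
The underlying segment must be /ʒ/; voiced obstruents become voiceless word-finally, yielding [ʃ] there.
From [tusaʒo] the stem 'wing' is /tusaʒ/; word-finally this yields [tusaʃ].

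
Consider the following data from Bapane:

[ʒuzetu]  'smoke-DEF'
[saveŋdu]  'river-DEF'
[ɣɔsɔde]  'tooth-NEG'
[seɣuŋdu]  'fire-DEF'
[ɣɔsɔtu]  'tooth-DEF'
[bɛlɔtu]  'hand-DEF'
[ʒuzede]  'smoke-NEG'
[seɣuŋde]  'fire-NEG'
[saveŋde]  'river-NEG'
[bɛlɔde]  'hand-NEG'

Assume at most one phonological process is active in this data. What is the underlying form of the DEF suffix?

The DEF morpheme has two allomorphs, [-du] and [-tu].
By contrast the NEG suffix keeps its initial [d] throughout — that segment must be underlying.
The DEF suffix is therefore /-tu/ underlyingly, with post-nasal voicing: voiceless stops become voiced after a nasal.

/-tu/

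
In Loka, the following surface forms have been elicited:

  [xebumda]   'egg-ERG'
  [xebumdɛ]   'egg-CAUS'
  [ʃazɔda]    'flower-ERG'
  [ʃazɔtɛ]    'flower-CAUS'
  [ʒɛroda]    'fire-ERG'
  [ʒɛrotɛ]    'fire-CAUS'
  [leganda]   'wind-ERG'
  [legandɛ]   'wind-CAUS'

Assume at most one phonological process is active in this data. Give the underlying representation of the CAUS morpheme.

The CAUS morpheme has two allomorphs, [-dɛ] and [-tɛ].
By contrast the ERG suffix keeps its initial [d] throughout — that segment must be underlying.
The CAUS suffix is therefore /-tɛ/ underlyingly, with post-nasal voicing: voiceless stops become voiced after a nasal.

/-tɛ/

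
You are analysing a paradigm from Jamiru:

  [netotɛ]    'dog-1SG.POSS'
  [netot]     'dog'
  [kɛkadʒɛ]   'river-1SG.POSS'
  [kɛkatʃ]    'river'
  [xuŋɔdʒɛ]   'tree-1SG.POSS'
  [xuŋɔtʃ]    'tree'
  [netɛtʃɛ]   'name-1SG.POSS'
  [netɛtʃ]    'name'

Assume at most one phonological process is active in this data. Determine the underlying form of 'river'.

In [kɛkadʒɛ] and [kɛkatʃ] the final segment of 'river' alternates: [dʒ] ~ [tʃ].
If /tʃ/ were underlying and a rule turned it into [dʒ] before the 1SG.POSS suffix, 'name' would also alternate; but it has [tʃ] in both [netɛtʃɛ] and [netɛtʃ].
The alternation reflects word-final obstruent devoicing: voiced obstruents become voiceless word-finally. /dʒ/ is underlying.
So 'river' = /kɛkadʒ/.

/kɛkadʒ/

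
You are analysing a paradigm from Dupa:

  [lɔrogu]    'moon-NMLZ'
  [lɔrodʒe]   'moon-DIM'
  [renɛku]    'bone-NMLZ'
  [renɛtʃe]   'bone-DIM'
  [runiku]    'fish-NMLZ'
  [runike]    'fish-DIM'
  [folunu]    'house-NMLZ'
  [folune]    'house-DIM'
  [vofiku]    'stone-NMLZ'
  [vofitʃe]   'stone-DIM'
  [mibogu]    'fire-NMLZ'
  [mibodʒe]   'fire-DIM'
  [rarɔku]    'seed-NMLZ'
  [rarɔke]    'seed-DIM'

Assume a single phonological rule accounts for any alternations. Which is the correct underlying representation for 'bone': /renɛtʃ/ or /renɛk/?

/renɛtʃ/

'bone' shows [k] ~ [tʃ] at the end of the stem ([renɛku] vs [renɛtʃe]).
But 'fish' keeps [k] in both environments ([runiku], [runike]), so there is no rule changing /k/ to [tʃ] before the DIM suffix.
So /tʃ/ is underlying, and a rule of depalatalization — palato-alveolar /tʃ/ and /dʒ/ become [k] and [g] when no front vowel follows — gives [k].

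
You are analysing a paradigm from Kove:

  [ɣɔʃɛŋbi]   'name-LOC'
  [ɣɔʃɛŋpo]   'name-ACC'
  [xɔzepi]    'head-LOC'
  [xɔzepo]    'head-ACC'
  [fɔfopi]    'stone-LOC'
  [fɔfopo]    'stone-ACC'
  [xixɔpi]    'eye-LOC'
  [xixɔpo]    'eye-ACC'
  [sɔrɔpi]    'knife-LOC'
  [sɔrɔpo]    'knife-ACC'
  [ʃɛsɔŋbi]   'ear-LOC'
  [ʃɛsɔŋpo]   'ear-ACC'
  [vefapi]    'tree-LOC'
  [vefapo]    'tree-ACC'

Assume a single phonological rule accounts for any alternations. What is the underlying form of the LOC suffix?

The LOC morpheme has two allomorphs, [-bi] and [-pi].
By contrast the ACC suffix keeps its initial [p] throughout — that segment must be underlying.
The LOC suffix is therefore /-bi/ underlyingly, with post-vocalic devoicing: voiced stops become voiceless after a vowel.

/-bi/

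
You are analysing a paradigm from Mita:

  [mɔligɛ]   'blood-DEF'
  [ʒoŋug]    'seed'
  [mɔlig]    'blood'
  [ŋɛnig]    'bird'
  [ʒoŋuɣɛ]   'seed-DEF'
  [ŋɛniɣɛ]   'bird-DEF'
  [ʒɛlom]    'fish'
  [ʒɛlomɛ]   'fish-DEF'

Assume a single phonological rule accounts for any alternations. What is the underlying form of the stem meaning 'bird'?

/ŋɛniɣ/

The stem for 'bird' ends in [ɣ] in [ŋɛniɣɛ] but [g] in [ŋɛnig].
But 'blood' keeps [g] in both environments ([mɔligɛ], [mɔlig]), so there is no rule changing /g/ to [ɣ] before the DEF suffix.
The underlying segment must be /ɣ/; voiced fricatives become stops word-finally, yielding [g] there.
Hence 'bird' is /ŋɛniɣ/ underlyingly.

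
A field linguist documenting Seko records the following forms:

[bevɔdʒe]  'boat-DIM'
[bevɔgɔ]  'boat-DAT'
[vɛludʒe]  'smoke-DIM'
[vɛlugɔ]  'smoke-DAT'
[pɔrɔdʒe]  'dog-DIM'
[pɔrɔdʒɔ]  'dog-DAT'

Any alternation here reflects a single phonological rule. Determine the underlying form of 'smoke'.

/vɛlug/

In [vɛludʒe] and [vɛlugɔ] the final segment of 'smoke' alternates: [dʒ] ~ [g].
But 'dog' keeps [dʒ] in both environments ([pɔrɔdʒe], [pɔrɔdʒɔ]), so there is no rule changing /dʒ/ to [g] before the DAT suffix.
Therefore /g/ is basic and [dʒ] is derived by palatalization before a front vowel (/g/ becomes palato-alveolar [dʒ] before a front vowel).
Hence 'smoke' is /vɛlug/ underlyingly.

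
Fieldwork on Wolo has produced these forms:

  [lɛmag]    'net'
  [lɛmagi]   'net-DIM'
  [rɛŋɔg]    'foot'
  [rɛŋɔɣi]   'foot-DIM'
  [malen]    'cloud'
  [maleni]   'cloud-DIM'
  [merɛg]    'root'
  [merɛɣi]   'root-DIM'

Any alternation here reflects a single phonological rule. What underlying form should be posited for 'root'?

'root' shows [g] ~ [ɣ] at the end of the stem ([merɛg] vs [merɛɣi]).
The stem 'net' ([lɛmag], [lɛmagi]) shows [g] unchanged in both environments, so [g] cannot be basic with [ɣ] derived before the DIM suffix.
The alternation reflects word-final hardening: voiced fricatives become stops word-finally. /ɣ/ is underlying.
So 'root' = /merɛɣ/.

/merɛɣ/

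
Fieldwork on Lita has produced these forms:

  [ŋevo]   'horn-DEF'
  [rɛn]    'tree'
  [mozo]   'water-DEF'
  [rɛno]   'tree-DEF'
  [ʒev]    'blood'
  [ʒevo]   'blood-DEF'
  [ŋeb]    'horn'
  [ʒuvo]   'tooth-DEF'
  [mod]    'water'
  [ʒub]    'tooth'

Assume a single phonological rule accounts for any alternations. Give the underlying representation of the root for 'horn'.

/ŋeb/

In [ŋevo] and [ŋeb] the final segment of 'horn' alternates: [v] ~ [b].
But 'blood' keeps [v] in both environments ([ʒevo], [ʒev]), so there is no rule changing /v/ to [b] in isolation.
So /b/ is underlying, and a rule of intervocalic spirantization — voiced stops become fricatives between vowels — gives [v].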